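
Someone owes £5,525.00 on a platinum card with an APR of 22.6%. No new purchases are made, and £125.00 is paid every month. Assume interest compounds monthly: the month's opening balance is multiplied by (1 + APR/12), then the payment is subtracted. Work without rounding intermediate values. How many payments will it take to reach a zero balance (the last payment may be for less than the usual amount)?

96 months

Monthly rate r = 22.6%/12 = 1.88333% = 0.0188333.
Recurrence: B ← B·(1+r) − £125.00.
Month 1: interest £104.05; balance after payment £5,504.05.
Month 2: interest £103.66; balance after payment £5,482.71.
Closed form: n = −ln(1 − rB₀/P)/ln(1+r) = −ln(0.16757)/ln(1.01883) ≈ 95.742, so the balance reaches zero during payment 96.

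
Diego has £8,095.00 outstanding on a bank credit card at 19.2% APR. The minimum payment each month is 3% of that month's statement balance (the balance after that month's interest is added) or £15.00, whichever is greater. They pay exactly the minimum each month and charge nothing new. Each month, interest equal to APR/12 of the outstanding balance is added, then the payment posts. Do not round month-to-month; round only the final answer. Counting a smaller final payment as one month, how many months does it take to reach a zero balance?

239 months

Monthly rate r = 19.2%/12 = 1.6% = 0.016.
While 3% of the post-interest balance exceeds £15.00, each month B ← (B·(1+r))·(1 − 0.03), i.e. B shrinks by the factor (1+r)·0.97 = 0.98552.
This holds for months 1–192. Entering month 193 the balance is £492.02; 3% of the post-interest balance is now below £15.00, so the flat £15.00 minimum applies from here.
From month 193 a fixed £15.00 at rate r clears £492.02 in 47 more payments. Total: 192 + 47 = 239 months.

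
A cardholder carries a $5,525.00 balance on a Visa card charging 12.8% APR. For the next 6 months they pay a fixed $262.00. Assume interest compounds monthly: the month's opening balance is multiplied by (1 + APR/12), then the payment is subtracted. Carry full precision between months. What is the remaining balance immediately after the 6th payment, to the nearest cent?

Monthly rate r = 12.8%/12 = 1.06667% = 0.0106667.
Each month: B ← B·(1+r) − $262.00.
Month 1: interest $58.93; balance after payment $5,321.93.
Month 2: interest $56.77; balance after payment $5,116.70.
Month 3: interest $54.58; balance after payment $4,909.28.
Month 4: interest $52.37; balance after payment $4,699.64.
Month 5: interest $50.13; balance after payment $4,487.77.
Month 6: interest $47.87; balance after payment $4,273.64.

$4,273.64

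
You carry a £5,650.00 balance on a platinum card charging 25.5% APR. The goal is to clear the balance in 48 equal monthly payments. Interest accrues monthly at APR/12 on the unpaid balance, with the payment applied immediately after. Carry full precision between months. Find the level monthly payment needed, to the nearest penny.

Monthly rate r = 25.5%/12 = 2.125% = 0.02125.
Level-payment amortization: P = B₀·r / (1 − (1+r)^(−n)) = 5650.00·0.02125 / (1 − 1.02125^(−48)).
Denominator 1 − (1+r)^(−48) = 0.635530944.
P = 120.063 / 0.635530944 ≈ 188.92.

£188.92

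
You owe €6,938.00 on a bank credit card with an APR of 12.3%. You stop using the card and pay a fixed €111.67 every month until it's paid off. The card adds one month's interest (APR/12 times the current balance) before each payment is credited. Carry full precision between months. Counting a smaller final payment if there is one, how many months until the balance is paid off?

Monthly rate r = 12.3%/12 = 1.025% = 0.01025.
Recurrence: B ← B·(1+r) − €111.67.
Month 1: interest €71.11; balance after payment €6,897.44.
Month 2: interest €70.70; balance after payment €6,856.47.
Closed form: n = −ln(1 − rB₀/P)/ln(1+r) = −ln(0.36317)/ln(1.01025) ≈ 99.323, so the balance reaches zero during payment 100.

100 months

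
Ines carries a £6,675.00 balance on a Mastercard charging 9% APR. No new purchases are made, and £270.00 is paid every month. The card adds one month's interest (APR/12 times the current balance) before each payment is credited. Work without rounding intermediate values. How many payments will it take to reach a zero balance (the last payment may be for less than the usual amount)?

28 months

Monthly rate r = 9%/12 = 0.75% = 0.0075.
Recurrence: B ← B·(1+r) − £270.00.
Month 1: interest £50.06; balance after payment £6,455.06.
Month 2: interest £48.41; balance after payment £6,233.48.
Closed form: n = −ln(1 − rB₀/P)/ln(1+r) = −ln(0.81458)/ln(1.0075) ≈ 27.446, so the balance reaches zero during payment 28.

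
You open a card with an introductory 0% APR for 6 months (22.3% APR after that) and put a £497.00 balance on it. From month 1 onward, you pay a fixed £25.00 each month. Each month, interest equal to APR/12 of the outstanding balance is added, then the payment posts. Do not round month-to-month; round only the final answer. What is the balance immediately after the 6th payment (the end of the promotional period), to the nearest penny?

Promo months 1–6 at r₀ = 0%/12 = 0; months 7+ at r₁ = 22.3%/12 = 0.0185833.
After month 6 (no interest yet): B = £497.00 − 6·£25.00 = £347.00.

£347.00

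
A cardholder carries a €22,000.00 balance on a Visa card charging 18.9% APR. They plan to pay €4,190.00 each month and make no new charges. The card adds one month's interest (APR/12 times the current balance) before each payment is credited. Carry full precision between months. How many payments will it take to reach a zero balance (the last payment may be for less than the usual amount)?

6 months

Monthly rate r = 18.9%/12 = 1.575% = 0.01575.
Recurrence: B ← B·(1+r) − €4,190.00.
Month 1: interest €346.50; balance after payment €18,156.50.
Month 2: interest €285.96; balance after payment €14,252.46.
Month 3: interest €224.48; balance after payment €10,286.94.
Month 4: interest €162.02; balance after payment €6,258.96.
Month 5: interest €98.58; balance after payment €2,167.54.
Month 6: interest €34.14; balance after payment €0.00.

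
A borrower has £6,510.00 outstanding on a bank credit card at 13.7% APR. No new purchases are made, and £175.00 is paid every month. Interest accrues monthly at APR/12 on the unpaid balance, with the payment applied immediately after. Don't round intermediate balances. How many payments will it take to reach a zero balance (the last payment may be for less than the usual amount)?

49 payments

Monthly rate r = 13.7%/12 = 1.14167% = 0.0114167.
Recurrence: B ← B·(1+r) − £175.00.
Month 1: interest £74.32; balance after payment £6,409.32.
Month 2: interest £73.17; balance after payment £6,307.50.
Closed form: n = −ln(1 − rB₀/P)/ln(1+r) = −ln(0.5753)/ln(1.01142) ≈ 48.702, so the balance reaches zero during payment 49.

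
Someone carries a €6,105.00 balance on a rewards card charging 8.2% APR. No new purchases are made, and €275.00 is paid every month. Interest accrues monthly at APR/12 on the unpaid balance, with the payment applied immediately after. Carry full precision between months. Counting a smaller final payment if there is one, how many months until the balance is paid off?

Monthly rate r = 8.2%/12 = 0.683333% = 0.00683333.
Recurrence: B ← B·(1+r) − €275.00.
Month 1: interest €41.72; balance after payment €5,871.72.
Month 2: interest €40.12; balance after payment €5,636.84.
Closed form: n = −ln(1 − rB₀/P)/ln(1+r) = −ln(0.8483)/ln(1.00683) ≈ 24.158, so the balance reaches zero during payment 25.

25 payments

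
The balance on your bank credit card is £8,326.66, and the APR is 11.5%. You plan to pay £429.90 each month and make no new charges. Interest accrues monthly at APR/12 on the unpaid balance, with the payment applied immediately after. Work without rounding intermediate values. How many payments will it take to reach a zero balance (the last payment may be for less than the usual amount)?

Monthly rate r = 11.5%/12 = 0.958333% = 0.00958333.
Recurrence: B ← B·(1+r) − £429.90.
Month 1: interest £79.80; balance after payment £7,976.56.
Month 2: interest £76.44; balance after payment £7,623.10.
Closed form: n = −ln(1 − rB₀/P)/ln(1+r) = −ln(0.81438)/ln(1.00958) ≈ 21.528, so the balance reaches zero during payment 22.

22 payments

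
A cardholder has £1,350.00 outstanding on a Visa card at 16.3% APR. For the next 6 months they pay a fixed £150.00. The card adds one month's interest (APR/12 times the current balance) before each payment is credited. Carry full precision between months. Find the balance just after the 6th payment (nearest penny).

Monthly rate r = 16.3%/12 = 1.35833% = 0.0135833.
Each month: B ← B·(1+r) − £150.00.
Month 1: interest £18.34; balance after payment £1,218.34.
Month 2: interest £16.55; balance after payment £1,084.89.
Month 3: interest £14.74; balance after payment £949.62.
Month 4: interest £12.90; balance after payment £812.52.
Month 5: interest £11.04; balance after payment £673.56.
Month 6: interest £9.15; balance after payment £532.71.

£532.71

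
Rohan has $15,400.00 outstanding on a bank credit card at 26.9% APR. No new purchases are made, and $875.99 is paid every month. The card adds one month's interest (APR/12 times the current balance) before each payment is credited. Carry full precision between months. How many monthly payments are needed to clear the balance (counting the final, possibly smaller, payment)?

Monthly rate r = 26.9%/12 = 2.24167% = 0.0224167.
Recurrence: B ← B·(1+r) − $875.99.
Month 1: interest $345.22; balance after payment $14,869.23.
Month 2: interest $333.32; balance after payment $14,326.56.
Closed form: n = −ln(1 − rB₀/P)/ln(1+r) = −ln(0.60591)/ln(1.02242) ≈ 22.600, so the balance reaches zero during payment 23.

23 months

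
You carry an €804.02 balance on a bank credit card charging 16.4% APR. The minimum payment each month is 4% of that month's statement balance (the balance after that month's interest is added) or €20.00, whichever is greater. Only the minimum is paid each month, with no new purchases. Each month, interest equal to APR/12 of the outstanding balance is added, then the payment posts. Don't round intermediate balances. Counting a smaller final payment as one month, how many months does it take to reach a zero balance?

Monthly rate r = 16.4%/12 = 1.36667% = 0.0136667.
While 4% of the post-interest balance exceeds €20.00, each month B ← (B·(1+r))·(1 − 0.04), i.e. B shrinks by the factor (1+r)·0.96 = 0.97312.
This holds for months 1–18. Entering month 19 the balance is €492.34; 4% of the post-interest balance is now below €20.00, so the flat €20.00 minimum applies from here.
From month 19 a fixed €20.00 at rate r clears €492.34 in 31 more payments. Total: 18 + 31 = 49 months.

49 months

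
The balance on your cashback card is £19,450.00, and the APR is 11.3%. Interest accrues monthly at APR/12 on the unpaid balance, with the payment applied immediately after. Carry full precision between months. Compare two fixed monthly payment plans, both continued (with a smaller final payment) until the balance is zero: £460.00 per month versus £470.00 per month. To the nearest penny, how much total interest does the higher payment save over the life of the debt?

Monthly rate r = 11.3%/12 = 0.941667% = 0.00941667.
At £460.00/mo: n = ⌈−ln(1 − rB₀/P)/ln(1+r)⌉ = 55 payments (last £81.05); total interest = total paid − £19,450.00 = £5,471.05.
At £470.00/mo: 53 payments (last £322.03); total interest £5,312.03.
Interest saved = £5,471.05 − £5,312.03 = £159.02.

£159.02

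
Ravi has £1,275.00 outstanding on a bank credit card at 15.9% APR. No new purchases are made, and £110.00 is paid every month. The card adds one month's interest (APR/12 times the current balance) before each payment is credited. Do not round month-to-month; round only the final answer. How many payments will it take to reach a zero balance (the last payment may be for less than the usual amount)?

13 payments

Monthly rate r = 15.9%/12 = 1.325% = 0.01325.
Recurrence: B ← B·(1+r) − £110.00.
Month 1: interest £16.89; balance after payment £1,181.89.
Month 2: interest £15.66; balance after payment £1,087.55.
Closed form: n = −ln(1 − rB₀/P)/ln(1+r) = −ln(0.84642)/ln(1.01325) ≈ 12.667, so the balance reaches zero during payment 13.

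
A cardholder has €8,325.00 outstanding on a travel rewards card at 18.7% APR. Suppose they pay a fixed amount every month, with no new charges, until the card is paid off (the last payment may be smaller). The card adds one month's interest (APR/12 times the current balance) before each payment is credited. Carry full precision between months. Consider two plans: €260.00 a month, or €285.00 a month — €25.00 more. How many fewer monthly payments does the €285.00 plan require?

Monthly rate r = 18.7%/12 = 1.55833% = 0.0155833.
At €260.00/mo: n = ⌈−ln(1 − rB₀/P)/ln(1+r)⌉ = 45 payments (last €180.39); total interest = total paid − €8,325.00 = €3,295.39.
At €285.00/mo: 40 payments (last €79.11); total interest €2,869.11.
Payments saved = 45 − 40 = 5.

5 fewer payments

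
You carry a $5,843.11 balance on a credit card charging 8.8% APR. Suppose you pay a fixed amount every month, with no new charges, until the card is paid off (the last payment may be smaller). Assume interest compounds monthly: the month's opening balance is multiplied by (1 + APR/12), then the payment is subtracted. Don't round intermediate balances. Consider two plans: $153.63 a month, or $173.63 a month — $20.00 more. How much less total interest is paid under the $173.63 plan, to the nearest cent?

$140.78

Monthly rate r = 8.8%/12 = 0.733333% = 0.00733333.
At $153.63/mo: n = ⌈−ln(1 − rB₀/P)/ln(1+r)⌉ = 45 payments (last $115.89); total interest = total paid − $5,843.11 = $1,032.50.
At $173.63/mo: 39 payments (last $136.89); total interest $891.72.
Interest saved = $1,032.50 − $891.72 = $140.78.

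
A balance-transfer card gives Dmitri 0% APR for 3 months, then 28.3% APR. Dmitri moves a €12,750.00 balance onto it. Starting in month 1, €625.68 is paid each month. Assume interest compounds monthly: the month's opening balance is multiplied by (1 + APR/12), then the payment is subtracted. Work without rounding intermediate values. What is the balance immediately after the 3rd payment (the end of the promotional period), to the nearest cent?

€10,872.96

Promo months 1–3 at r₀ = 0%/12 = 0; months 4+ at r₁ = 28.3%/12 = 0.0235833.
After month 3 (no interest yet): B = €12,750.00 − 3·€625.68 = €10,872.96.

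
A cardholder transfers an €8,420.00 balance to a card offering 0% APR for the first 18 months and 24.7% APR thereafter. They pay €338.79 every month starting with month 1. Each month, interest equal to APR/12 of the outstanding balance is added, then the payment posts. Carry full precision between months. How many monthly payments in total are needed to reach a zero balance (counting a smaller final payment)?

26 months

Promo months 1–18 at r₀ = 0%/12 = 0; months 19+ at r₁ = 24.7%/12 = 0.0205833.
After month 18 (no interest yet): B = €8,420.00 − 18·€338.79 = €2,321.78.
Then at r₁ with €338.79/mo: n₂ = −ln(1 − r₁·B/P)/ln(1+r₁) ≈ 7.46 → 8 more payments.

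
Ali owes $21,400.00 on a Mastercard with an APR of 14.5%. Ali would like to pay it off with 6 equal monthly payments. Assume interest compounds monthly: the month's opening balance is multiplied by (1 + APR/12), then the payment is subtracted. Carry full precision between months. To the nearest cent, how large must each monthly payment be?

$3,719.02

Monthly rate r = 14.5%/12 = 1.20833% = 0.0120833.
Level-payment amortization: P = B₀·r / (1 − (1+r)^(−n)) = 21400.00·0.0120833 / (1 − 1.01208^(−6)).
Denominator 1 − (1+r)^(−6) = 0.0695300296.
P = 258.583 / 0.0695300296 ≈ 3719.02.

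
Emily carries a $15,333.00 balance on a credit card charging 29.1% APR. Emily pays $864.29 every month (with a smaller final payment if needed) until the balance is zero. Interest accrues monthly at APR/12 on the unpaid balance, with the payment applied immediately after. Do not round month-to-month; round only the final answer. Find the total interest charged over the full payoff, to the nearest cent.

Monthly rate r = 29.1%/12 = 2.425% = 0.02425.
Payoff takes n = ⌈−ln(1 − rB₀/P)/ln(1+r)⌉ = ⌈23.475⌉ = 24 payments; the last is $413.46.
Total paid = 23·$864.29 + $413.46 = $20,292.13.
Total interest = total paid − principal = $20,292.13 − $15,333.00 = $4,959.13.

$4,959.13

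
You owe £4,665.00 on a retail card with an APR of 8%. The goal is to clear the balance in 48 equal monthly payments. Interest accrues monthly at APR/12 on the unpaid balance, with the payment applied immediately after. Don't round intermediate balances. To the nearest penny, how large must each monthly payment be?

Monthly rate r = 8%/12 = 0.666667% = 0.00666667.
Level-payment amortization: P = B₀·r / (1 − (1+r)^(−n)) = 4665.00·0.00666667 / (1 − 1.00667^(−48)).
Denominator 1 − (1+r)^(−48) = 0.27307942.
P = 31.1 / 0.27307942 ≈ 113.89.

£113.89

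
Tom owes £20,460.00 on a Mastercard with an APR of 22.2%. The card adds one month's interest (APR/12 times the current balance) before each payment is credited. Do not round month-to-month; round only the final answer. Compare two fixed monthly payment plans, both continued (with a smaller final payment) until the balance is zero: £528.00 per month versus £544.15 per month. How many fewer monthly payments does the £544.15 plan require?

Monthly rate r = 22.2%/12 = 1.85% = 0.0185.
At £528.00/mo: n = ⌈−ln(1 − rB₀/P)/ln(1+r)⌉ = 69 payments (last £443.13); total interest = total paid − £20,460.00 = £15,887.13.
At £544.15/mo: 65 payments (last £482.20); total interest £14,847.80.
Payments saved = 69 − 65 = 4.

4 fewer payments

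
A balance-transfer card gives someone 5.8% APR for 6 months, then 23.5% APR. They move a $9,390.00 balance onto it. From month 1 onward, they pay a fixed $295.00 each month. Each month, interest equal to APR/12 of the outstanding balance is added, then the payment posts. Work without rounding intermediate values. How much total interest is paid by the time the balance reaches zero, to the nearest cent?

$3,630.93

Promo months 1–6 at r₀ = 5.8%/12 = 0.00483333; months 7+ at r₁ = 23.5%/12 = 0.0195833.
After month 6: iterate B ← B·(1+r₀) − $295.00 for 6 months → $7,874.10.
Then at r₁ with $295.00/mo: n₂ = −ln(1 − r₁·B/P)/ln(1+r₁) ≈ 38.14 → 39 more payments.
Total paid = 44·$295.00 + $40.93 = $13,020.93; interest = $13,020.93 − $9,390.00 = $3,630.93.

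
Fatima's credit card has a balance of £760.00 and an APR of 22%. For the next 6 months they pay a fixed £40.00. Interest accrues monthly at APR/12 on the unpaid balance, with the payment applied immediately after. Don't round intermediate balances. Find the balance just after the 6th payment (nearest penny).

Monthly rate r = 22%/12 = 1.83333% = 0.0183333.
Each month: B ← B·(1+r) − £40.00.
Month 1: interest £13.93; balance after payment £733.93.
Month 2: interest £13.46; balance after payment £707.39.
Month 3: interest £12.97; balance after payment £680.36.
Month 4: interest £12.47; balance after payment £652.83.
Month 5: interest £11.97; balance after payment £624.80.
Month 6: interest £11.45; balance after payment £596.25.

£596.25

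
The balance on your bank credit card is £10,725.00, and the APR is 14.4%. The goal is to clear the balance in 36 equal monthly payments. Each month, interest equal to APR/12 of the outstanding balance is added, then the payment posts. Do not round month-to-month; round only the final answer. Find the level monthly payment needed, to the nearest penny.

Monthly rate r = 14.4%/12 = 1.2% = 0.012.
Level-payment amortization: P = B₀·r / (1 − (1+r)^(−n)) = 10725.00·0.012 / (1 − 1.012^(−36)).
Denominator 1 − (1+r)^(−36) = 0.349119066.
P = 128.7 / 0.349119066 ≈ 368.64.

£368.64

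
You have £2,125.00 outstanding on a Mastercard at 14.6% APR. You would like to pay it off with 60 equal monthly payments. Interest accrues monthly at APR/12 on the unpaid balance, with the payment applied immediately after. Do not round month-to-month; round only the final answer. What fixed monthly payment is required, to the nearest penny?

Monthly rate r = 14.6%/12 = 1.21667% = 0.0121667.
Level-payment amortization: P = B₀·r / (1 − (1+r)^(−n)) = 2125.00·0.0121667 / (1 − 1.01217^(−60)).
Denominator 1 − (1+r)^(−60) = 0.515963451.
P = 25.8542 / 0.515963451 ≈ 50.11.

£50.11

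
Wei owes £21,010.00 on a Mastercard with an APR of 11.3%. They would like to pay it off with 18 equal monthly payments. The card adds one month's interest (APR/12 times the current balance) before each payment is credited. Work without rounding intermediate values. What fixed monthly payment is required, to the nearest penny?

£1,274.41

Monthly rate r = 11.3%/12 = 0.941667% = 0.00941667.
Level-payment amortization: P = B₀·r / (1 − (1+r)^(−n)) = 21010.00·0.00941667 / (1 − 1.00942^(−18)).
Denominator 1 − (1+r)^(−18) = 0.155243545.
P = 197.844 / 0.155243545 ≈ 1274.41.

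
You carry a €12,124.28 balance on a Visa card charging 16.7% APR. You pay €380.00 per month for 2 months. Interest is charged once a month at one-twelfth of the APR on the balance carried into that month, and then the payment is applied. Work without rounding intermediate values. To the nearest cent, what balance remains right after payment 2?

Monthly rate r = 16.7%/12 = 1.39167% = 0.0139167.
Each month: B ← B·(1+r) − €380.00.
Month 1: interest €168.73; balance after payment €11,913.01.
Month 2: interest €165.79; balance after payment €11,698.80.

€11,698.80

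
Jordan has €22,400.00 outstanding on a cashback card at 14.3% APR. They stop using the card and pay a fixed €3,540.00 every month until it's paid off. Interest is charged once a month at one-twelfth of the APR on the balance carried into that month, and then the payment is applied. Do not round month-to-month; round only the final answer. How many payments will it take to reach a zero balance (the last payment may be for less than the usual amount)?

7 months

Monthly rate r = 14.3%/12 = 1.19167% = 0.0119167.
Recurrence: B ← B·(1+r) − €3,540.00.
Month 1: interest €266.93; balance after payment €19,126.93.
Month 2: interest €227.93; balance after payment €15,814.86.
Closed form: n = −ln(1 − rB₀/P)/ln(1+r) = −ln(0.9246)/ln(1.01192) ≈ 6.618, so the balance reaches zero during payment 7.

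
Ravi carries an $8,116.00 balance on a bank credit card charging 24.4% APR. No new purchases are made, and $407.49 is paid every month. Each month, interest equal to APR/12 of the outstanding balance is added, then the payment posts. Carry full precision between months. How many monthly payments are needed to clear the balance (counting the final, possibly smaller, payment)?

26 months

Monthly rate r = 24.4%/12 = 2.03333% = 0.0203333.
Recurrence: B ← B·(1+r) − $407.49.
Month 1: interest $165.03; balance after payment $7,873.54.
Month 2: interest $160.10; balance after payment $7,626.14.
Closed form: n = −ln(1 − rB₀/P)/ln(1+r) = −ln(0.59502)/ln(1.02033) ≈ 25.791, so the balance reaches zero during payment 26.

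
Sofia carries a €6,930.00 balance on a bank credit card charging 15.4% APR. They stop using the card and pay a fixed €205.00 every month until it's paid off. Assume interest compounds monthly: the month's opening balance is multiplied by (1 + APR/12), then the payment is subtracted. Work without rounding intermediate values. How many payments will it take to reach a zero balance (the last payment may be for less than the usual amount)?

45 payments

Monthly rate r = 15.4%/12 = 1.28333% = 0.0128333.
Recurrence: B ← B·(1+r) − €205.00.
Month 1: interest €88.94; balance after payment €6,813.94.
Month 2: interest €87.45; balance after payment €6,696.38.
Closed form: n = −ln(1 − rB₀/P)/ln(1+r) = −ln(0.56617)/ln(1.01283) ≈ 44.611, so the balance reaches zero during payment 45.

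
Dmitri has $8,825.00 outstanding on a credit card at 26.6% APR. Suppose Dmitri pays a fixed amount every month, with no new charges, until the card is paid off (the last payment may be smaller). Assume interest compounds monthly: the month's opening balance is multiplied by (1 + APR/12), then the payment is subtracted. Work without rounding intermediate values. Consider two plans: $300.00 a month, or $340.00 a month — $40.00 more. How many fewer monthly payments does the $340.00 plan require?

9 fewer payments

Monthly rate r = 26.6%/12 = 2.21667% = 0.0221667.
At $300.00/mo: n = ⌈−ln(1 − rB₀/P)/ln(1+r)⌉ = 49 payments (last $46.59); total interest = total paid − $8,825.00 = $5,621.59.
At $340.00/mo: 40 payments (last $22.64); total interest $4,457.64.
Payments saved = 49 − 40 = 9.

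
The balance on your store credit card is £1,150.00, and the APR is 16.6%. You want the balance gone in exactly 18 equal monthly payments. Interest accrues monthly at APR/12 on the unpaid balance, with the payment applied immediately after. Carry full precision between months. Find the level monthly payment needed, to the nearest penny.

Monthly rate r = 16.6%/12 = 1.38333% = 0.0138333.
Level-payment amortization: P = B₀·r / (1 − (1+r)^(−n)) = 1150.00·0.0138333 / (1 − 1.01383^(−18)).
Denominator 1 − (1+r)^(−18) = 0.219088514.
P = 15.9083 / 0.219088514 ≈ 72.61.

£72.61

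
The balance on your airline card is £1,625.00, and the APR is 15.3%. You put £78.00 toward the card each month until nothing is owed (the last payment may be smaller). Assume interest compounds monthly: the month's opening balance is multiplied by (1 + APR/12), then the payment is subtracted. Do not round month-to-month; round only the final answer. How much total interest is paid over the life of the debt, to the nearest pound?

Monthly rate r = 15.3%/12 = 1.275% = 0.01275.
Payoff takes n = ⌈−ln(1 − rB₀/P)/ln(1+r)⌉ = ⌈24.369⌉ = 25 payments; the last is £28.87.
Total paid = 24·£78.00 + £28.87 = £1,900.87.
Total interest = total paid − principal = £1,900.87 − £1,625.00 = £275.87.

£276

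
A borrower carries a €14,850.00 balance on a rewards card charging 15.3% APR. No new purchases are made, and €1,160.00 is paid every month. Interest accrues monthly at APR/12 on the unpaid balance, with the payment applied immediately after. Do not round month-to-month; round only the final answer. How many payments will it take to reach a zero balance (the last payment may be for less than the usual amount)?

Monthly rate r = 15.3%/12 = 1.275% = 0.01275.
Recurrence: B ← B·(1+r) − €1,160.00.
Month 1: interest €189.34; balance after payment €13,879.34.
Month 2: interest €176.96; balance after payment €12,896.30.
Closed form: n = −ln(1 − rB₀/P)/ln(1+r) = −ln(0.83678)/ln(1.01275) ≈ 14.065, so the balance reaches zero during payment 15.

15 payments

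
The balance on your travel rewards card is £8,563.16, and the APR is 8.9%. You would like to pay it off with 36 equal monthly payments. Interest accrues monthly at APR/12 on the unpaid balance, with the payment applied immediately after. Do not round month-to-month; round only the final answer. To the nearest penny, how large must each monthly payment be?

£271.91

Monthly rate r = 8.9%/12 = 0.741667% = 0.00741667.
Level-payment amortization: P = B₀·r / (1 − (1+r)^(−n)) = 8563.16·0.00741667 / (1 − 1.00742^(−36)).
Denominator 1 − (1+r)^(−36) = 0.233572172.
P = 63.5101 / 0.233572172 ≈ 271.91.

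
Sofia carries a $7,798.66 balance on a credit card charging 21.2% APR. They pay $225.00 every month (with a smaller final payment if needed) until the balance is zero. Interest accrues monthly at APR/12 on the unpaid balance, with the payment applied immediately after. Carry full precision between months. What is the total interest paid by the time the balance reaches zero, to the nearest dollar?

Monthly rate r = 21.2%/12 = 1.76667% = 0.0176667.
Payoff takes n = ⌈−ln(1 − rB₀/P)/ln(1+r)⌉ = ⌈54.112⌉ = 55 payments; the last is $25.30.
Total paid = 54·$225.00 + $25.30 = $12,175.30.
Total interest = total paid − principal = $12,175.30 − $7,798.66 = $4,376.64.

$4,377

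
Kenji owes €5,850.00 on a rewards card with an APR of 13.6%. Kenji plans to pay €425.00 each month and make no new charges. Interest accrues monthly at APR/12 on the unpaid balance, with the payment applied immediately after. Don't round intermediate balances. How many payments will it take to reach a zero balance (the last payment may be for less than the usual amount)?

Monthly rate r = 13.6%/12 = 1.13333% = 0.0113333.
Recurrence: B ← B·(1+r) − €425.00.
Month 1: interest €66.30; balance after payment €5,491.30.
Month 2: interest €62.23; balance after payment €5,128.53.
Closed form: n = −ln(1 − rB₀/P)/ln(1+r) = −ln(0.844)/ln(1.01133) ≈ 15.050, so the balance reaches zero during payment 16.

16 months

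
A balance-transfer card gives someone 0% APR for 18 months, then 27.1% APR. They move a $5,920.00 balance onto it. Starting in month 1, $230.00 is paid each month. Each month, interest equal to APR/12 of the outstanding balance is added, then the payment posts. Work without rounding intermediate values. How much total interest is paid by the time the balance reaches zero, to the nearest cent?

$199.06

Promo months 1–18 at r₀ = 0%/12 = 0; months 19+ at r₁ = 27.1%/12 = 0.0225833.
After month 18 (no interest yet): B = $5,920.00 − 18·$230.00 = $1,780.00.
Then at r₁ with $230.00/mo: n₂ = −ln(1 − r₁·B/P)/ln(1+r₁) ≈ 8.60 → 9 more payments.
Total paid = 26·$230.00 + $139.06 = $6,119.06; interest = $6,119.06 − $5,920.00 = $199.06.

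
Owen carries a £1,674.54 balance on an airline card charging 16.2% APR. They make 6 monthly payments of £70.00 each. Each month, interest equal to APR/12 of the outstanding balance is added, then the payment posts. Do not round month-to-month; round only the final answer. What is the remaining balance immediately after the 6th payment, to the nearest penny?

£1,380.41

Monthly rate r = 16.2%/12 = 1.35% = 0.0135.
Each month: B ← B·(1+r) − £70.00.
Month 1: interest £22.61; balance after payment £1,627.15.
Month 2: interest £21.97; balance after payment £1,579.11.
Month 3: interest £21.32; balance after payment £1,530.43.
Month 4: interest £20.66; balance after payment £1,481.09.
Month 5: interest £19.99; balance after payment £1,431.09.
Month 6: interest £19.32; balance after payment £1,380.41.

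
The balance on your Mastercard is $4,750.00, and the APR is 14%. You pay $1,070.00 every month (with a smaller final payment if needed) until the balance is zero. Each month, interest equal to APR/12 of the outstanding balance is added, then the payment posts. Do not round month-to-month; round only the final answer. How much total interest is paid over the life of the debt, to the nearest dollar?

$157

Monthly rate r = 14%/12 = 1.16667% = 0.0116667.
Payoff takes n = ⌈−ln(1 − rB₀/P)/ln(1+r)⌉ = ⌈4.585⌉ = 5 payments; the last is $627.33.
Total paid = 4·$1,070.00 + $627.33 = $4,907.33.
Total interest = total paid − principal = $4,907.33 − $4,750.00 = $157.33.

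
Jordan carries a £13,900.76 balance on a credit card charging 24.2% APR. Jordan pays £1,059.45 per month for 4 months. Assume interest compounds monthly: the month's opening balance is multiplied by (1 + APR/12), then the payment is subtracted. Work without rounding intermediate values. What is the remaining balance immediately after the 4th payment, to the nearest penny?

£10,688.74

Monthly rate r = 24.2%/12 = 2.01667% = 0.0201667.
Each month: B ← B·(1+r) − £1,059.45.
Month 1: interest £280.33; balance after payment £13,121.64.
Month 2: interest £264.62; balance after payment £12,326.81.
Month 3: interest £248.59; balance after payment £11,515.95.
Month 4: interest £232.24; balance after payment £10,688.74.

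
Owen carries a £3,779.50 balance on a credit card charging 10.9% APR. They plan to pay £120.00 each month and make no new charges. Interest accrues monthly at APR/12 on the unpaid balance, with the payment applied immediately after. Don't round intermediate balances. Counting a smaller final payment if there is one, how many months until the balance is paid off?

38 payments

Monthly rate r = 10.9%/12 = 0.908333% = 0.00908333.
Recurrence: B ← B·(1+r) − £120.00.
Month 1: interest £34.33; balance after payment £3,693.83.
Month 2: interest £33.55; balance after payment £3,607.38.
Closed form: n = −ln(1 − rB₀/P)/ln(1+r) = −ln(0.71391)/ln(1.00908) ≈ 37.269, so the balance reaches zero during payment 38.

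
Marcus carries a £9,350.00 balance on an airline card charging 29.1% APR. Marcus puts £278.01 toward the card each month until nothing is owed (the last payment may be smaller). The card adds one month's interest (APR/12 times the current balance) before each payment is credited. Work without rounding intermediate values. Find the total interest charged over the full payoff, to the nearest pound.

Monthly rate r = 29.1%/12 = 2.425% = 0.02425.
Payoff takes n = ⌈−ln(1 − rB₀/P)/ln(1+r)⌉ = ⌈70.553⌉ = 71 payments; the last is £154.65.
Total paid = 70·£278.01 + £154.65 = £19,615.35.
Total interest = total paid − principal = £19,615.35 − £9,350.00 = £10,265.35.

£10,265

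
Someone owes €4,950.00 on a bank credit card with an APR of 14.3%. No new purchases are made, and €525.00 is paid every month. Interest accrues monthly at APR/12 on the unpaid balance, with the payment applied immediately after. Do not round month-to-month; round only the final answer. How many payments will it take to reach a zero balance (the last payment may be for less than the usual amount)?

11 payments

Monthly rate r = 14.3%/12 = 1.19167% = 0.0119167.
Recurrence: B ← B·(1+r) − €525.00.
Month 1: interest €58.99; balance after payment €4,483.99.
Month 2: interest €53.43; balance after payment €4,012.42.
Closed form: n = −ln(1 − rB₀/P)/ln(1+r) = −ln(0.88764)/ln(1.01192) ≈ 10.061, so the balance reaches zero during payment 11.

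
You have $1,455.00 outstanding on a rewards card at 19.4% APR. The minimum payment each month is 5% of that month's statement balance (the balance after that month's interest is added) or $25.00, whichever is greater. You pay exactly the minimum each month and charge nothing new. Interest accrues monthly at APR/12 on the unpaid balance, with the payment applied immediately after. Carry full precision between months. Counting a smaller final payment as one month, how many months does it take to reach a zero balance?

Monthly rate r = 19.4%/12 = 1.61667% = 0.0161667.
While 5% of the post-interest balance exceeds $25.00, each month B ← (B·(1+r))·(1 − 0.05), i.e. B shrinks by the factor (1+r)·0.95 = 0.96536.
This holds for months 1–31. Entering month 32 the balance is $487.76; 5% of the post-interest balance is now below $25.00, so the flat $25.00 minimum applies from here.
From month 32 a fixed $25.00 at rate r clears $487.76 in 24 more payments. Total: 31 + 24 = 55 months.

55 months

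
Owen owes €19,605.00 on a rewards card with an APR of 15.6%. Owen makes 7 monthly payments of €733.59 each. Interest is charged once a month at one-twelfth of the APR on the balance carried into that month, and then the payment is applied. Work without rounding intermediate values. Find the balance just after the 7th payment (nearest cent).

€16,120.36

Monthly rate r = 15.6%/12 = 1.3% = 0.013.
Each month: B ← B·(1+r) − €733.59.
Month 1: interest €254.86; balance after payment €19,126.28.
Month 2: interest €248.64; balance after payment €18,641.33.
Month 3: interest €242.34; balance after payment €18,150.07.
Month 4: interest €235.95; balance after payment €17,652.43.
Month 5: interest €229.48; balance after payment €17,148.33.
Month 6: interest €222.93; balance after payment €16,637.66.
Month 7: interest €216.29; balance after payment €16,120.36.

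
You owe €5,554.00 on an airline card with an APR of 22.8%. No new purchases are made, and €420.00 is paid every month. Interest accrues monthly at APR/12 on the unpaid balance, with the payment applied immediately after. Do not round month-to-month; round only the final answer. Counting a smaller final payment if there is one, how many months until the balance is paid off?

16 payments

Monthly rate r = 22.8%/12 = 1.9% = 0.019.
Recurrence: B ← B·(1+r) − €420.00.
Month 1: interest €105.53; balance after payment €5,239.53.
Month 2: interest €99.55; balance after payment €4,919.08.
Closed form: n = −ln(1 − rB₀/P)/ln(1+r) = −ln(0.74875)/ln(1.019) ≈ 15.373, so the balance reaches zero during payment 16.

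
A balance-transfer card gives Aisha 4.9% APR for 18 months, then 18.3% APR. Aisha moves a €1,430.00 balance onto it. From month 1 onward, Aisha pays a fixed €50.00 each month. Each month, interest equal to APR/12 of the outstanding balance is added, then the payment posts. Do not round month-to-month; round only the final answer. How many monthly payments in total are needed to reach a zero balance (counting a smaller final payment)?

32 payments

Promo months 1–18 at r₀ = 4.9%/12 = 0.00408333; months 19+ at r₁ = 18.3%/12 = 0.01525.
After month 18: iterate B ← B·(1+r₀) − €50.00 for 18 months → €606.91.
Then at r₁ with €50.00/mo: n₂ = −ln(1 − r₁·B/P)/ln(1+r₁) ≈ 13.52 → 14 more payments.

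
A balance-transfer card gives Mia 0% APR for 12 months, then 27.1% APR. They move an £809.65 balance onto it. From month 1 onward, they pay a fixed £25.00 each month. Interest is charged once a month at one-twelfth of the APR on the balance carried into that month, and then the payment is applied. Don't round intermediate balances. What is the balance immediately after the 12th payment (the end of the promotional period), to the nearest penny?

Promo months 1–12 at r₀ = 0%/12 = 0; months 13+ at r₁ = 27.1%/12 = 0.0225833.
After month 12 (no interest yet): B = £809.65 − 12·£25.00 = £509.65.

£509.65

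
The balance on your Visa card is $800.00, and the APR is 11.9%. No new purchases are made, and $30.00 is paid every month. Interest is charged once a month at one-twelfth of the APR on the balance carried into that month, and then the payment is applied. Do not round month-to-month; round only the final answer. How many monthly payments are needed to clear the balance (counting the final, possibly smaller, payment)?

Monthly rate r = 11.9%/12 = 0.991667% = 0.00991667.
Recurrence: B ← B·(1+r) − $30.00.
Month 1: interest $7.93; balance after payment $777.93.
Month 2: interest $7.71; balance after payment $755.65.
Closed form: n = −ln(1 − rB₀/P)/ln(1+r) = −ln(0.73556)/ln(1.00992) ≈ 31.124, so the balance reaches zero during payment 32.

32 months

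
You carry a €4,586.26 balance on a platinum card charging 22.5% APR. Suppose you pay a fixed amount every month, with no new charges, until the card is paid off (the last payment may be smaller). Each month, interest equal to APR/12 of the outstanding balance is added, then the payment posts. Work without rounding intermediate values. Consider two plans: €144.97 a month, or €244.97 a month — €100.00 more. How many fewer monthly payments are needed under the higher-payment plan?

Monthly rate r = 22.5%/12 = 1.875% = 0.01875.
At €144.97/mo: n = ⌈−ln(1 − rB₀/P)/ln(1+r)⌉ = 49 payments (last €60.43); total interest = total paid − €4,586.26 = €2,432.73.
At €244.97/mo: 24 payments (last €67.91); total interest €1,115.96.
Payments saved = 49 − 24 = 25.

25 fewer payments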